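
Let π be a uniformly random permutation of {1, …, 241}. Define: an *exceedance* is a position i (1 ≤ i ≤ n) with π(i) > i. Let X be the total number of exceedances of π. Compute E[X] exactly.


Write X = Σ_{i=1}^{241} X_i, where X_i = 1_{π(i) > i}.
For each fixed i, π(i) is uniform over {1, …, 241} (marginal of a uniform permutation), so P[π(i) > i] = (n − i)/n. Summing: Σ_{i=1}^{241} (n − i)/n = (0 + 1 + … + 240)/241 = 241(241 − 1)/(2·241) = (241 − 1)/2.
Hence E[X] = Σ_{i=1}^{241} (241 − i)/241 = 120 ≈ 120.000000.

E[X] = 120 = 120.000000.


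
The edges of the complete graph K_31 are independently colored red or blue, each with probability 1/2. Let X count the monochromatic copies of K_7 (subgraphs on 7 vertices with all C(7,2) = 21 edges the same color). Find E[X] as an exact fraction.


Let X = Σ_S X_S over the C(31, 7) = 2629575 subsets S of size 7, where X_S = 1 if the K_7 on S is monochromatic.
For a fixed S, the K_7 on S has C(7, 2) = 21 edges. P[all 21 edges red] = (1/2)^21, and likewise for blue, so P[monochromatic] = 2·(1/2)^21 = 2^{1 − 21} = 1/1048576.
By linearity: E[X] = C(31, 7) · 2^{1 − 21} = 2629575 · 1/1048576 = 2629575/1048576.
Numerically: E[X] ≈ 2.507758.

E[X] = C(31,7)·2^(1−C(7,2)) = 2629575/1048576 ≈ 2.507758.


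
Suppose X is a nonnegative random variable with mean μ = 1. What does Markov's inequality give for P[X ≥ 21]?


μ = E[X] = 1, a = 21.
Markov: P[X ≥ 21] ≤ μ/a = (1)/21 = 1/21.
Numerically: ≈ 0.0476.
(Since a = 21 > μ = 1.0000, the bound 1/21 is < 1 and informative.)

P[X ≥ 21] ≤ 1/21 ≈ 0.0476.


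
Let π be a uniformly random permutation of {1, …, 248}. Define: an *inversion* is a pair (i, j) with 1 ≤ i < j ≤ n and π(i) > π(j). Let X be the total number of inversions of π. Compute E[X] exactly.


Write X = Σ X_I over the C(248, 2) = 30628 pairs i < j, with X_I the indicator of one inversion.
There are 30628 indicators.
For each fixed pair i < j, the values π(i) and π(j) are two distinct elements of {1, …, 248} in uniformly random order; by symmetry P[π(i) > π(j)] = 1/2.
By linearity: E[X] = 30628 · (1/2) = C(248, 2) · (1/2) = 30628/2 = 15314 ≈ 15314.00000.

E[X] = 15314 = 15314.00000.


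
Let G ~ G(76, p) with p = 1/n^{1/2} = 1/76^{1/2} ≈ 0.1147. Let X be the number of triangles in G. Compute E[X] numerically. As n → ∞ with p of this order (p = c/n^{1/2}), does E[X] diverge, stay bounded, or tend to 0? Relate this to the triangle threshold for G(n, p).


Number of potential triangles: C(76, 3) = 70300.
Each occurs with probability p³ ≈ (0.1147)³ ≈ 1.509314e-03.
By linearity: E[X] = C(76, 3)·p³ ≈ 70300 · 1.509314e-03 ≈ 106.1048.
Since α = 1/2 < 1, p = c/n^{1/2} ≫ 1/n is above the triangle threshold p ~ 1/n. Asymptotically E[X] ~ (c³/6)·n^{3(1−α)} = (1³/6)·n^{1.5} → ∞; triangles are abundant w.h.p.

E[X] ≈ 106.1048; in regime p = Θ(1/n^{1/2}) E[X] diverges (above the triangle threshold p ~ 1/n).


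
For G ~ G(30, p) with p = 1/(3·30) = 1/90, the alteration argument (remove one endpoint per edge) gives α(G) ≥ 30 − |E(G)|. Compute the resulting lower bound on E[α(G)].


E[|E(G)|] = C(30, 2)·p = 435 · (1/90) = 29/6.
E[α(G)] ≥ n − E[|E(G)|] = 30 − 29/6 = 151/6.
Numerically: ≈ 25.1667.
(This is only a lower bound; the true E[α(G)] may be larger.)

E[α(G)] ≥ 151/6 ≈ 25.1667.


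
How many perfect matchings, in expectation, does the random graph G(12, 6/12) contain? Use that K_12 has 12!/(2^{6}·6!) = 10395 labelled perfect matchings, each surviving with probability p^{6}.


K_12 has 12!/(2^{6}·6!) = 10395 labelled perfect matchings.
For each such perfect matching H, let X_H = 1 if all 6 edges of H are present in G. Then P[X_H = 1] = p^{6} = (1/2)^{6} = 1/64.
By linearity of expectation: E[X] = Σ_H E[X_H] = 10395 · p^{6} = 10395 · 1/64 = 10395/64.
Numerically: E[X] ≈ 162.422.

E[X] = 10395 · (1/2)^{6} = 10395/64 ≈ 162.422.


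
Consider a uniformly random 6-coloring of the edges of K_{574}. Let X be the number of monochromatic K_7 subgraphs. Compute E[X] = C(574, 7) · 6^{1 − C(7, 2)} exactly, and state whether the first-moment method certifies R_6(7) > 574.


E[X] = C(574, 7) · 6^{1 − 21} = 3926481655188664 · 6^{−20} = 3926481655188664/3656158440062976.
As a reduced fraction: E[X] = 490810206898583/457019805007872 ≈ 1.073936.
Is E[X] < 1? NO.
Since E[X] ≥ 1, the first-moment bound is inconclusive at n = 574; it does NOT by itself certify R_6(7) > 574.

E[X] = 490810206898583/457019805007872 ≈ 1.073936; E[X] ≥ 1; first-moment method inconclusive here.


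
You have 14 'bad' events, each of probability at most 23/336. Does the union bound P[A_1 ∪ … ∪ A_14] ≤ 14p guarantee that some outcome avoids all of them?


Union bound: P[∪_{i=1}^{14} A_i] ≤ Σ_i P[A_i] ≤ 14·p = 14·(23/336) = 23/24.
Numerically: 23/24 ≈ 0.95833.
Is 23/24 < 1? YES.
Since P[∪ A_i] ≤ 23/24 < 1, the complement has P[∩ A_i^c] ≥ 1 − 23/24 = 1/24 > 0, so some outcome avoids every A_i.

14·p = 23/24 ≈ 0.95833; existence CERTIFIED by the union bound.


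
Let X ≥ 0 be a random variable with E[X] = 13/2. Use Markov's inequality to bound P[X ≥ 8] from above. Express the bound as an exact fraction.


μ = E[X] = 13/2, a = 8.
Markov: P[X ≥ 8] ≤ μ/a = (13/2)/8 = 13/16.
Numerically: ≈ 0.8125.
(Since a = 8 > μ = 6.5000, the bound 13/16 is < 1 and informative.)

P[X ≥ 8] ≤ 13/16 ≈ 0.8125.


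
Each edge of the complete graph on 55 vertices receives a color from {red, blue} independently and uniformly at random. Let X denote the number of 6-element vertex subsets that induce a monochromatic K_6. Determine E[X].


Let X = Σ_S X_S over the C(55, 6) = 28989675 subsets S of size 6, where X_S = 1 if the K_6 on S is monochromatic.
For a fixed S, the K_6 on S has C(6, 2) = 15 edges. P[all 15 edges red] = (1/2)^15, and likewise for blue, so P[monochromatic] = 2·(1/2)^15 = 2^{1 − 15} = 1/16384.
By linearity: E[X] = C(55, 6) · 2^{1 − 15} = 28989675 · 1/16384 = 28989675/16384.
Numerically: E[X] ≈ 1769.38934.

E[X] = C(55,6)·2^(1−C(6,2)) = 28989675/16384 ≈ 1769.38934.


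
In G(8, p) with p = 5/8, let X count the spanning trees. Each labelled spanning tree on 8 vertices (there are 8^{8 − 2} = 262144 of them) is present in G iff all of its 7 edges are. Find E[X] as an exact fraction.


K_8 has 8^{8 − 2} = 262144 labelled spanning trees.
For each such spanning tree H, let X_H = 1 if all 7 edges of H are present in G. Then P[X_H = 1] = p^{7} = (5/8)^{7} = 78125/2097152.
By linearity: E[X] = Σ_H E[X_H] = 262144 · p^{7} = 262144 · 78125/2097152 = 78125/8.
Numerically: E[X] ≈ 9765.62.

E[X] = 262144 · (5/8)^{7} = 78125/8 ≈ 9765.62.


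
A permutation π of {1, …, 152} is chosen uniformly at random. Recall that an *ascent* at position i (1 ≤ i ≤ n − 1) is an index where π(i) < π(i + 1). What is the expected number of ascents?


Write X = Σ X_I over i = 1, …, 151, with X_I the indicator of one ascent.
There are 151 indicators.
For each fixed i, the pair (π(i), π(i+1)) is a uniformly random ordered pair of distinct values from {1, …, 152}; by symmetry P[π(i) < π(i+1)] = 1/2.
By linearity: E[X] = 151 · (1/2) = (152 − 1) · (1/2) = 151/2 ≈ 75.500.

E[X] = 151/2 = 75.500.


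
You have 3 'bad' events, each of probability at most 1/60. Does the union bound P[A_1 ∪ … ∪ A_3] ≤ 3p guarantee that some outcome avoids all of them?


Union bound: P[∪_{i=1}^{3} A_i] ≤ Σ_i P[A_i] ≤ 3·p = 3·(1/60) = 1/20.
Numerically: 1/20 ≈ 0.050.
Is 1/20 < 1? YES.
Since P[∪ A_i] ≤ 1/20 < 1, the complement has P[∩ A_i^c] ≥ 1 − 1/20 = 19/20 > 0, so some outcome avoids every A_i.

3·p = 1/20 ≈ 0.050; existence CERTIFIED by the union bound.


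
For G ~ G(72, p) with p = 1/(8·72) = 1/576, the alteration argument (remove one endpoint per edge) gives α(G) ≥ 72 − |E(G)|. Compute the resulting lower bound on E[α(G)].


E[|E(G)|] = C(72, 2)·p = 2556 · (1/576) = 71/16.
E[α(G)] ≥ n − E[|E(G)|] = 72 − 71/16 = 1081/16.
Numerically: ≈ 67.562500.
(This is only a lower bound; the true E[α(G)] may be larger.)

E[α(G)] ≥ 1081/16 ≈ 67.562500.


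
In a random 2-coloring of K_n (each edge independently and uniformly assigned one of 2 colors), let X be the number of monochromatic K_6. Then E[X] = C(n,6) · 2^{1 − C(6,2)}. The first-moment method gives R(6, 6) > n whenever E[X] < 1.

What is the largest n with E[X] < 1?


We need C(n, 6) · 2^{1 − 15} < 1, i.e. C(n, 6) < 2^{15 − 1} = 16384.
Check values of n near the boundary:
  n = 11: C(11, 6) = 462; 462 < 16384? YES
  n = 12: C(12, 6) = 924; 924 < 16384? YES
  n = 13: C(13, 6) = 1716; 1716 < 16384? YES
  n = 14: C(14, 6) = 3003; 3003 < 16384? YES
  n = 15: C(15, 6) = 5005; 5005 < 16384? YES
  n = 16: C(16, 6) = 8008; 8008 < 16384? YES
  n = 17: C(17, 6) = 12376; 12376 < 16384? YES
  n = 18: C(18, 6) = 18564; 18564 < 16384? NO
  n = 19: C(19, 6) = 27132; 27132 < 16384? NO
  n = 20: C(20, 6) = 38760; 38760 < 16384? NO
The largest n with C(n, 6) < 16384 is n = 17 (where E[X] = 1547/2048 ≈ 0.755). Hence R(6, 6) > 17, i.e. R(6, 6) ≥ 18.

Largest n = 17; hence R(6, 6) > 17.


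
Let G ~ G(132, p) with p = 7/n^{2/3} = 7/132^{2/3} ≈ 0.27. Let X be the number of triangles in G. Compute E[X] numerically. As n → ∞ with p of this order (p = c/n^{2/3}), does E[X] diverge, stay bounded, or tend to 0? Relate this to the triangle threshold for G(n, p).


Number of potential triangles: C(132, 3) = 374660.
Each occurs with probability p³ ≈ (0.27)³ ≈ 1.96855e-02.
By linearity: E[X] = C(132, 3)·p³ ≈ 374660 · 1.96855e-02 ≈ 7375.366.
Since α = 2/3 < 1, p = c/n^{2/3} ≫ 1/n is above the triangle threshold p ~ 1/n. Asymptotically E[X] ~ (c³/6)·n^{3(1−α)} = (7³/6)·n^{1} → ∞; triangles are abundant w.h.p.

E[X] ≈ 7375.366; in regime p = Θ(1/n^{2/3}) E[X] diverges (above the triangle threshold p ~ 1/n).


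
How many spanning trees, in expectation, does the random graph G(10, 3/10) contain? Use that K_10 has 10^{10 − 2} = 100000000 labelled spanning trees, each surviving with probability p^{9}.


K_10 has 10^{10 − 2} = 100000000 labelled spanning trees.
For each such spanning tree H, let X_H = 1 if all 9 edges of H are present in G. Then P[X_H = 1] = p^{9} = (3/10)^{9} = 19683/1000000000.
By linearity: E[X] = Σ_H E[X_H] = 100000000 · p^{9} = 100000000 · 19683/1000000000 = 19683/10.
Numerically: E[X] ≈ 1968.3.

E[X] = 100000000 · (3/10)^{9} = 19683/10 ≈ 1968.3.


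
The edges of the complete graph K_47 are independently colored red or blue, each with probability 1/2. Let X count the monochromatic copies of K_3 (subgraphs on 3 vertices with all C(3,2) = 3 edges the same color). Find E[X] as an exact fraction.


Let X = Σ_S X_S over the C(47, 3) = 16215 subsets S of size 3, where X_S = 1 if the K_3 on S is monochromatic.
For a fixed S, the K_3 on S has C(3, 2) = 3 edges. P[all 3 edges red] = (1/2)^3, and likewise for blue, so P[monochromatic] = 2·(1/2)^3 = 2^{1 − 3} = 1/4.
Summing: E[X] = C(47, 3) · 2^{1 − 3} = 16215 · 1/4 = 16215/4.
Numerically: E[X] ≈ 4053.750.

E[X] = C(47,3)·2^(1−C(3,2)) = 16215/4 ≈ 4053.750.


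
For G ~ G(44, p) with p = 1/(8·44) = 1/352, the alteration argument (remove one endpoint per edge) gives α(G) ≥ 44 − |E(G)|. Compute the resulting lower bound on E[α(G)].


E[|E(G)|] = C(44, 2)·p = 946 · (1/352) = 43/16.
E[α(G)] ≥ n − E[|E(G)|] = 44 − 43/16 = 661/16.
Numerically: ≈ 41.3125.
(This is only a lower bound; the true E[α(G)] may be larger.)

E[α(G)] ≥ 661/16 ≈ 41.3125.


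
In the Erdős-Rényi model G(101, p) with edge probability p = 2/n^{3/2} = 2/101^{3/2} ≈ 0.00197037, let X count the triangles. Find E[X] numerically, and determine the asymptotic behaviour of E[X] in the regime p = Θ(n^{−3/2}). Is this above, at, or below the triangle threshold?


Number of potential triangles: C(101, 3) = 166650.
Each occurs with probability p³ ≈ (0.00197037)³ ≈ 7.64968945e-09.
By linearity: E[X] = C(101, 3)·p³ ≈ 166650 · 7.64968945e-09 ≈ 0.001275.
Since α = 3/2 > 1, p = c/n^{3/2} = o(1/n) is below the triangle threshold p ~ 1/n. Asymptotically E[X] ~ (c³/6)·n^{3(1−α)} = (2³/6)·n^{-1.5} → 0, so by Markov's inequality G has no triangles w.h.p.

E[X] ≈ 0.001275; in regime p = Θ(1/n^{3/2}) E[X] tends to 0 (below the triangle threshold p ~ 1/n).


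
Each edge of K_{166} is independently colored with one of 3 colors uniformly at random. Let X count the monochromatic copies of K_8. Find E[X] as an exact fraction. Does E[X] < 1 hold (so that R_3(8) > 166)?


E[X] = C(166, 8) · 3^{1 − 28} = 12049276177620 · 3^{−27} = 12049276177620/7625597484987.
As a reduced fraction: E[X] = 148756496020/94143178827 ≈ 1.5801091.
Is E[X] < 1? NO.
Since E[X] ≥ 1, the first-moment bound is inconclusive at n = 166; it does NOT by itself certify R_3(8) > 166.

E[X] = 148756496020/94143178827 ≈ 1.5801091; E[X] ≥ 1; first-moment method inconclusive here.


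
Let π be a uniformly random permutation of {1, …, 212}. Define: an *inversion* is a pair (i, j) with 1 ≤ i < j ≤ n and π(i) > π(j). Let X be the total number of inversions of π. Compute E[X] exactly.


Write X = Σ X_I over the C(212, 2) = 22366 pairs i < j, with X_I the indicator of one inversion.
There are 22366 indicators.
For each fixed pair i < j, the values π(i) and π(j) are two distinct elements of {1, …, 212} in uniformly random order; by symmetry P[π(i) > π(j)] = 1/2.
By linearity: E[X] = 22366 · (1/2) = C(212, 2) · (1/2) = 22366/2 = 11183 ≈ 11183.00000.

E[X] = 11183 = 11183.00000.


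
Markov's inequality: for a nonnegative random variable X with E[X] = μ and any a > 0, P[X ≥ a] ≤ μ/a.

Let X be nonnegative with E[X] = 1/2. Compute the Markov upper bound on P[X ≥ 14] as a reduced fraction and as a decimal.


μ = E[X] = 1/2, a = 14.
Markov: P[X ≥ 14] ≤ μ/a = (1/2)/14 = 1/28.
Numerically: ≈ 0.036.
(Since a = 14 > μ = 0.500, the bound 1/28 is < 1 and informative.)

P[X ≥ 14] ≤ 1/28 ≈ 0.036.


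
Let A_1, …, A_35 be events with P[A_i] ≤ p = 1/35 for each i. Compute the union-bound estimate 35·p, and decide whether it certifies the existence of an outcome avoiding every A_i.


Union bound: P[∪_{i=1}^{35} A_i] ≤ Σ_i P[A_i] ≤ 35·p = 35·(1/35) = 1.
Numerically: 1 ≈ 1.000000.
Is 1 < 1? NO.
Since the bound 1 is ≥ 1, the union bound is uninformative here; it does NOT by itself certify existence.

35·p = 1 ≈ 1.000000; existence NOT certified by the union bound.


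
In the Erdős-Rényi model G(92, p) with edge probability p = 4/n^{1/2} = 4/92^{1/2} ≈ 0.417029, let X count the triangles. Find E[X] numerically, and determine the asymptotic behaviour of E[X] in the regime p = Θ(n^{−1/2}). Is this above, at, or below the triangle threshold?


Number of potential triangles: C(92, 3) = 125580.
Each occurs with probability p³ ≈ (0.417029)³ ≈ 7.25267527e-02.
By linearity: E[X] = C(92, 3)·p³ ≈ 125580 · 7.25267527e-02 ≈ 9107.909606.
Since α = 1/2 < 1, p = c/n^{1/2} ≫ 1/n is above the triangle threshold p ~ 1/n. Asymptotically E[X] ~ (c³/6)·n^{3(1−α)} = (4³/6)·n^{1.5} → ∞; triangles are abundant w.h.p.

E[X] ≈ 9107.909606; in regime p = Θ(1/n^{1/2}) E[X] diverges (above the triangle threshold p ~ 1/n).


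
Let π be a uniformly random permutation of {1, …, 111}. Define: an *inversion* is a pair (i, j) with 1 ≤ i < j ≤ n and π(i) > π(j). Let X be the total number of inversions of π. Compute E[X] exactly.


Write X = Σ X_I over the C(111, 2) = 6105 pairs i < j, with X_I the indicator of one inversion.
There are 6105 indicators.
For each fixed pair i < j, the values π(i) and π(j) are two distinct elements of {1, …, 111} in uniformly random order; by symmetry P[π(i) > π(j)] = 1/2.
By linearity: E[X] = 6105 · (1/2) = C(111, 2) · (1/2) = 6105/2 = 6105/2 ≈ 3052.5000.

E[X] = 6105/2 = 3052.5000.


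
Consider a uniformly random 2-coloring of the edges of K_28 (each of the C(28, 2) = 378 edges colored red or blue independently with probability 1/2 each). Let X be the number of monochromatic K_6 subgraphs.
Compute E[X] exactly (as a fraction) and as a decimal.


Let X = Σ_S X_S over the C(28, 6) = 376740 subsets S of size 6, where X_S = 1 if the K_6 on S is monochromatic.
For a fixed S, the K_6 on S has C(6, 2) = 15 edges. P[all 15 edges red] = (1/2)^15, and likewise for blue, so P[monochromatic] = 2·(1/2)^15 = 2^{1 − 15} = 1/16384.
By linearity of expectation: E[X] = C(28, 6) · 2^{1 − 15} = 376740 · 1/16384 = 94185/4096.
Numerically: E[X] ≈ 22.99438.

E[X] = C(28,6)·2^(1−C(6,2)) = 94185/4096 ≈ 22.99438.


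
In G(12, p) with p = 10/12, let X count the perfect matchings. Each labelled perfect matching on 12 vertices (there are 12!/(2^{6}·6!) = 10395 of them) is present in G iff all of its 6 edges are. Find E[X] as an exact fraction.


K_12 has 12!/(2^{6}·6!) = 10395 labelled perfect matchings.
For each such perfect matching H, let X_H = 1 if all 6 edges of H are present in G. Then P[X_H = 1] = p^{6} = (5/6)^{6} = 15625/46656.
Summing the indicators: E[X] = Σ_H E[X_H] = 10395 · p^{6} = 10395 · 15625/46656 = 6015625/1728.
Numerically: E[X] ≈ 3481.

E[X] = 10395 · (5/6)^{6} = 6015625/1728 ≈ 3481.


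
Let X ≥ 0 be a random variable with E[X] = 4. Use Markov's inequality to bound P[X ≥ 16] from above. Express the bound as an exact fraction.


μ = E[X] = 4, a = 16.
Markov: P[X ≥ 16] ≤ μ/a = (4)/16 = 1/4.
Numerically: ≈ 0.25000.
(Since a = 16 > μ = 4.00000, the bound 1/4 is < 1 and informative.)

P[X ≥ 16] ≤ 1/4 ≈ 0.25000.


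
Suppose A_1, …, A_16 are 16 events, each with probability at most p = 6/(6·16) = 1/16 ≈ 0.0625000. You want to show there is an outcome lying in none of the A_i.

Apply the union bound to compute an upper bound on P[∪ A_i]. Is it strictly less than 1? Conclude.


Union bound: P[∪_{i=1}^{16} A_i] ≤ Σ_i P[A_i] ≤ 16·p = 16·(1/16) = 1.
Numerically: 1 ≈ 1.0000000.
Is 1 < 1? NO.
Since the bound 1 is ≥ 1, the union bound is uninformative here; it does NOT by itself certify existence.

16·p = 1 ≈ 1.0000000; existence NOT certified by the union bound.


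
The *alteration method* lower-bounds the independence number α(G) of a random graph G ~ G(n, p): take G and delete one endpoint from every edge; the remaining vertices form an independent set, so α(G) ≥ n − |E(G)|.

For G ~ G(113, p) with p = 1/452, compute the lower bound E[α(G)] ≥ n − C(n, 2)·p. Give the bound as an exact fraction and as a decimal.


E[|E(G)|] = C(113, 2)·p = 6328 · (1/452) = 14.
E[α(G)] ≥ n − E[|E(G)|] = 113 − 14 = 99.
Numerically: ≈ 99.000000.
(This is only a lower bound; the true E[α(G)] may be larger.)

E[α(G)] ≥ 99 ≈ 99.000000.


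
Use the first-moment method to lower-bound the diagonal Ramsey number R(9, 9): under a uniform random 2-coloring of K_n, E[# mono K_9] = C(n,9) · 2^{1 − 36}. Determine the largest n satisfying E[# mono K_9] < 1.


We need C(n, 9) · 2^{1 − 36} < 1, i.e. C(n, 9) < 2^{36 − 1} = 34359738368.
Check values of n near the boundary:
  n = 59: C(59, 9) = 12565671261; 12565671261 < 34359738368? YES
  n = 60: C(60, 9) = 14783142660; 14783142660 < 34359738368? YES
  n = 61: C(61, 9) = 17341763505; 17341763505 < 34359738368? YES
  n = 62: C(62, 9) = 20286591270; 20286591270 < 34359738368? YES
  n = 63: C(63, 9) = 23667689815; 23667689815 < 34359738368? YES
  n = 64: C(64, 9) = 27540584512; 27540584512 < 34359738368? YES
  n = 65: C(65, 9) = 31966749880; 31966749880 < 34359738368? YES
  n = 66: C(66, 9) = 37014131440; 37014131440 < 34359738368? NO
  n = 67: C(67, 9) = 42757703560; 42757703560 < 34359738368? NO
The largest n with C(n, 9) < 34359738368 is n = 65 (where E[X] = 3995843735/4294967296 ≈ 0.9304). Hence R(9, 9) > 65, i.e. R(9, 9) ≥ 66.

Largest n = 65; hence R(9, 9) > 65.


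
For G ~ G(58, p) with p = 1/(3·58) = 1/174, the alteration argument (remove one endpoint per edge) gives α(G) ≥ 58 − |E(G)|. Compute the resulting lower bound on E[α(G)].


E[|E(G)|] = C(58, 2)·p = 1653 · (1/174) = 19/2.
E[α(G)] ≥ n − E[|E(G)|] = 58 − 19/2 = 97/2.
Numerically: ≈ 48.500000.
(This is only a lower bound; the true E[α(G)] may be larger.)

E[α(G)] ≥ 97/2 ≈ 48.500000.


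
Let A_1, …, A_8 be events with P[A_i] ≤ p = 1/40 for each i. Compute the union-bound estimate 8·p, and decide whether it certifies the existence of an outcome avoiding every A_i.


Union bound: P[∪_{i=1}^{8} A_i] ≤ Σ_i P[A_i] ≤ 8·p = 8·(1/40) = 1/5.
Numerically: 1/5 ≈ 0.2000.
Is 1/5 < 1? YES.
Since P[∪ A_i] ≤ 1/5 < 1, the complement has P[∩ A_i^c] ≥ 1 − 1/5 = 4/5 > 0, so some outcome avoids every A_i.

8·p = 1/5 ≈ 0.2000; existence CERTIFIED by the union bound.


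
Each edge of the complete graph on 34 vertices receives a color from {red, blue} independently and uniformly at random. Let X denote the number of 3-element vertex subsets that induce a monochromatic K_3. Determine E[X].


Let X = Σ_S X_S over the C(34, 3) = 5984 subsets S of size 3, where X_S = 1 if the K_3 on S is monochromatic.
For a fixed S, the K_3 on S has C(3, 2) = 3 edges. P[all 3 edges red] = (1/2)^3, and likewise for blue, so P[monochromatic] = 2·(1/2)^3 = 2^{1 − 3} = 1/4.
By linearity of expectation: E[X] = C(34, 3) · 2^{1 − 3} = 5984 · 1/4 = 1496.
Numerically: E[X] ≈ 1496.000000.

E[X] = C(34,3)·2^(1−C(3,2)) = 1496 ≈ 1496.000000.


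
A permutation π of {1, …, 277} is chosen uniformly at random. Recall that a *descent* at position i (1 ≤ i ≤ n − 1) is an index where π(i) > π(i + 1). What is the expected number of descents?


Write X = Σ X_I over i = 1, …, 276, with X_I the indicator of one descent.
There are 276 indicators.
For each fixed i, the pair (π(i), π(i+1)) is a uniformly random ordered pair of distinct values from {1, …, 277}; by symmetry P[π(i) > π(i+1)] = 1/2.
By linearity: E[X] = 276 · (1/2) = (277 − 1) · (1/2) = 138 ≈ 138.000000.

E[X] = 138 = 138.000000.


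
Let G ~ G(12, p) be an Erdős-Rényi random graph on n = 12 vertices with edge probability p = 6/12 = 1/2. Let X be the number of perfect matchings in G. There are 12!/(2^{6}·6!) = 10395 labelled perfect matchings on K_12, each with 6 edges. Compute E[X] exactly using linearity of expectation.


K_12 has 12!/(2^{6}·6!) = 10395 labelled perfect matchings.
For each such perfect matching H, let X_H = 1 if all 6 edges of H are present in G. Then P[X_H = 1] = p^{6} = (1/2)^{6} = 1/64.
By linearity of expectation: E[X] = Σ_H E[X_H] = 10395 · p^{6} = 10395 · 1/64 = 10395/64.
Numerically: E[X] ≈ 162.42.

E[X] = 10395 · (1/2)^{6} = 10395/64 ≈ 162.42.


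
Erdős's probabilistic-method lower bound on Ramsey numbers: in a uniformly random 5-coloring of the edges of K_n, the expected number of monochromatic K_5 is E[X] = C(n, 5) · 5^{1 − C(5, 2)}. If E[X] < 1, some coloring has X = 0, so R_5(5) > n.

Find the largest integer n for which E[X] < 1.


We need C(n, 5) · 5^{1 − 10} < 1, i.e. C(n, 5) < 5^{10 − 1} = 1953125.
Check values of n near the boundary:
  n = 47: C(47, 5) = 1533939; 1533939 < 1953125? YES
  n = 48: C(48, 5) = 1712304; 1712304 < 1953125? YES
  n = 49: C(49, 5) = 1906884; 1906884 < 1953125? YES
  n = 50: C(50, 5) = 2118760; 2118760 < 1953125? NO
  n = 51: C(51, 5) = 2349060; 2349060 < 1953125? NO
  n = 52: C(52, 5) = 2598960; 2598960 < 1953125? NO
The largest n with C(n, 5) < 1953125 is n = 49 (where E[X] = 1906884/1953125 ≈ 0.97632). Hence R_5(5) > 49, i.e. R_5(5) ≥ 50.

Largest n = 49; hence R_5(5) > 49.


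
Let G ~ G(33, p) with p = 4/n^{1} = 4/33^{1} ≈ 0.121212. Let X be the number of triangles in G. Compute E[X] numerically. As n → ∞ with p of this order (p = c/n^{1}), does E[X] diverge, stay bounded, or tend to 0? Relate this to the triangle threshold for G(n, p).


Number of potential triangles: C(33, 3) = 5456.
Each occurs with probability p³ ≈ (0.121212)³ ≈ 1.78089434e-03.
By linearity: E[X] = C(33, 3)·p³ ≈ 5456 · 1.78089434e-03 ≈ 9.716560.
Here α = 1, so p = 4/n is exactly at the triangle threshold p ~ 1/n. Asymptotically E[X] → c³/6 = 4³/6 = 32/3 ≈ 10.666667, a bounded constant. In this regime the triangle count is asymptotically Poisson(c³/6).

E[X] ≈ 9.716560; in regime p = Θ(1/n^{1}) E[X] stays bounded (at the triangle threshold p ~ 1/n).


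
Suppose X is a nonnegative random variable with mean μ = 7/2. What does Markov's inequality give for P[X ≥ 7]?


μ = E[X] = 7/2, a = 7.
Markov: P[X ≥ 7] ≤ μ/a = (7/2)/7 = 1/2.
Numerically: ≈ 0.50000.
(Since a = 7 > μ = 3.50000, the bound 1/2 is < 1 and informative.)

P[X ≥ 7] ≤ 1/2 ≈ 0.50000.


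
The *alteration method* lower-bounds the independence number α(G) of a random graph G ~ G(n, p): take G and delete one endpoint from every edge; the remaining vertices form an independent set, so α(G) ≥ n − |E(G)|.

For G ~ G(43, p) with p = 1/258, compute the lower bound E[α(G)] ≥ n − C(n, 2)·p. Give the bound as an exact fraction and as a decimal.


E[|E(G)|] = C(43, 2)·p = 903 · (1/258) = 7/2.
E[α(G)] ≥ n − E[|E(G)|] = 43 − 7/2 = 79/2.
Numerically: ≈ 39.5000.
(This is only a lower bound; the true E[α(G)] may be larger.)

E[α(G)] ≥ 79/2 ≈ 39.5000.


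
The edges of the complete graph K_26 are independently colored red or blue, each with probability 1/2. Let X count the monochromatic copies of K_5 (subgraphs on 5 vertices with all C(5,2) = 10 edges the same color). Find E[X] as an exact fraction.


Let X = Σ_S X_S over the C(26, 5) = 65780 subsets S of size 5, where X_S = 1 if the K_5 on S is monochromatic.
For a fixed S, the K_5 on S has C(5, 2) = 10 edges. P[all 10 edges red] = (1/2)^10, and likewise for blue, so P[monochromatic] = 2·(1/2)^10 = 2^{1 − 10} = 1/512.
By linearity: E[X] = C(26, 5) · 2^{1 − 10} = 65780 · 1/512 = 16445/128.
Numerically: E[X] ≈ 128.4766.

E[X] = C(26,5)·2^(1−C(5,2)) = 16445/128 ≈ 128.4766.


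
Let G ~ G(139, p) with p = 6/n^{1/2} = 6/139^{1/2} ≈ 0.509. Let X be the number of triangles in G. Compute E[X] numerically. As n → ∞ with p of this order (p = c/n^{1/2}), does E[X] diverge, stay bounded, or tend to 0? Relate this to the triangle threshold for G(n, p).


Number of potential triangles: C(139, 3) = 437989.
Each occurs with probability p³ ≈ (0.509)³ ≈ 1.31805e-01.
By linearity: E[X] = C(139, 3)·p³ ≈ 437989 · 1.31805e-01 ≈ 57729.096.
Since α = 1/2 < 1, p = c/n^{1/2} ≫ 1/n is above the triangle threshold p ~ 1/n. Asymptotically E[X] ~ (c³/6)·n^{3(1−α)} = (6³/6)·n^{1.5} → ∞; triangles are abundant w.h.p.

E[X] ≈ 57729.096; in regime p = Θ(1/n^{1/2}) E[X] diverges (above the triangle threshold p ~ 1/n).


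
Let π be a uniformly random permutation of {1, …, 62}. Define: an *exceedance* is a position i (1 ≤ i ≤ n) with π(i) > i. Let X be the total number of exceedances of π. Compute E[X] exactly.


Write X = Σ_{i=1}^{62} X_i, where X_i = 1_{π(i) > i}.
For each fixed i, π(i) is uniform over {1, …, 62} (marginal of a uniform permutation), so P[π(i) > i] = (n − i)/n. Summing: Σ_{i=1}^{62} (n − i)/n = (0 + 1 + … + 61)/62 = 62(62 − 1)/(2·62) = (62 − 1)/2.
Hence E[X] = Σ_{i=1}^{62} (62 − i)/62 = 61/2 ≈ 30.50000.

E[X] = 61/2 = 30.50000.


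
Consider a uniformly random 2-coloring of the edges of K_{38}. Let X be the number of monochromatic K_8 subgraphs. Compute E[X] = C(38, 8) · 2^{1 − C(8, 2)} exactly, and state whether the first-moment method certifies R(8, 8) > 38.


E[X] = C(38, 8) · 2^{1 − 28} = 48903492 · 2^{−27} = 48903492/134217728.
As a reduced fraction: E[X] = 12225873/33554432 ≈ 0.3643594.
Is E[X] < 1? YES.
Since E[X] < 1, there exists a 2-coloring of K_{38} with no monochromatic K_8; hence R(8, 8) > 38.

E[X] = 12225873/33554432 ≈ 0.3643594; E[X] < 1, so R(8, 8) > 38.


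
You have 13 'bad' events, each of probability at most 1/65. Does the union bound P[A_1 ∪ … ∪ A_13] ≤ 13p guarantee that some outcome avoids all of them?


Union bound: P[∪_{i=1}^{13} A_i] ≤ Σ_i P[A_i] ≤ 13·p = 13·(1/65) = 1/5.
Numerically: 1/5 ≈ 0.200.
Is 1/5 < 1? YES.
Since P[∪ A_i] ≤ 1/5 < 1, the complement has P[∩ A_i^c] ≥ 1 − 1/5 = 4/5 > 0, so some outcome avoids every A_i.

13·p = 1/5 ≈ 0.200; existence CERTIFIED by the union bound.


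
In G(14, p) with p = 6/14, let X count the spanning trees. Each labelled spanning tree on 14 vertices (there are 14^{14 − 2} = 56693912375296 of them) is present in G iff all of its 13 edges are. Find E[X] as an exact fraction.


K_14 has 14^{14 − 2} = 56693912375296 labelled spanning trees.
For each such spanning tree H, let X_H = 1 if all 13 edges of H are present in G. Then P[X_H = 1] = p^{13} = (3/7)^{13} = 1594323/96889010407.
By linearity of expectation: E[X] = Σ_H E[X_H] = 56693912375296 · p^{13} = 56693912375296 · 1594323/96889010407 = 6530347008/7.
Numerically: E[X] ≈ 9.33e+08.

E[X] = 56693912375296 · (3/7)^{13} = 6530347008/7 ≈ 9.33e+08.


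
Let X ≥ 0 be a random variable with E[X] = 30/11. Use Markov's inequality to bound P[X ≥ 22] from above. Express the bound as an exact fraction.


μ = E[X] = 30/11, a = 22.
Markov: P[X ≥ 22] ≤ μ/a = (30/11)/22 = 15/121.
Numerically: ≈ 0.123967.
(Since a = 22 > μ = 2.727273, the bound 15/121 is < 1 and informative.)

P[X ≥ 22] ≤ 15/121 ≈ 0.123967.


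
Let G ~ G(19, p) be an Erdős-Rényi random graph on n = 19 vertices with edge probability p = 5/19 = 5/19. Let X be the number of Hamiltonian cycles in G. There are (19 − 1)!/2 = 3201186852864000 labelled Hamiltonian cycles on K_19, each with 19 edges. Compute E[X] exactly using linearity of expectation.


K_19 has (19 − 1)!/2 = 3201186852864000 labelled Hamiltonian cycles.
For each such Hamiltonian cycle H, let X_H = 1 if all 19 edges of H are present in G. Then P[X_H = 1] = p^{19} = (5/19)^{19} = 19073486328125/1978419655660313589123979.
Summing the indicators: E[X] = Σ_H E[X_H] = 3201186852864000 · p^{19} = 3201186852864000 · 19073486328125/1978419655660313589123979 = 61057793671875000000000000000/1978419655660313589123979.
Numerically: E[X] ≈ 30861.9.

E[X] = 3201186852864000 · (5/19)^{19} = 61057793671875000000000000000/1978419655660313589123979 ≈ 30861.9.


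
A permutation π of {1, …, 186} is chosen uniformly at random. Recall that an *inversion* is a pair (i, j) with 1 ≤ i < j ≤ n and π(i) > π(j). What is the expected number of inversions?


Write X = Σ X_I over the C(186, 2) = 17205 pairs i < j, with X_I the indicator of one inversion.
There are 17205 indicators.
For each fixed pair i < j, the values π(i) and π(j) are two distinct elements of {1, …, 186} in uniformly random order; by symmetry P[π(i) > π(j)] = 1/2.
By linearity: E[X] = 17205 · (1/2) = C(186, 2) · (1/2) = 17205/2 = 17205/2 ≈ 8602.5000.

E[X] = 17205/2 = 8602.5000.


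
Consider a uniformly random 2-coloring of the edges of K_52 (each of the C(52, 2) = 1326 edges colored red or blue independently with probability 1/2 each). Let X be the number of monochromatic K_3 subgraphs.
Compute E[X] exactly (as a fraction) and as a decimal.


Let X = Σ_S X_S over the C(52, 3) = 22100 subsets S of size 3, where X_S = 1 if the K_3 on S is monochromatic.
For a fixed S, the K_3 on S has C(3, 2) = 3 edges. P[all 3 edges red] = (1/2)^3, and likewise for blue, so P[monochromatic] = 2·(1/2)^3 = 2^{1 − 3} = 1/4.
By linearity: E[X] = C(52, 3) · 2^{1 − 3} = 22100 · 1/4 = 5525.
Numerically: E[X] ≈ 5525.00000.

E[X] = C(52,3)·2^(1−C(3,2)) = 5525 ≈ 5525.00000.


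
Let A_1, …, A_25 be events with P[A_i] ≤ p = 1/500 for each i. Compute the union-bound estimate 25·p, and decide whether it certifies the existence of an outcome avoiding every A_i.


Union bound: P[∪_{i=1}^{25} A_i] ≤ Σ_i P[A_i] ≤ 25·p = 25·(1/500) = 1/20.
Numerically: 1/20 ≈ 0.050000.
Is 1/20 < 1? YES.
Since P[∪ A_i] ≤ 1/20 < 1, the complement has P[∩ A_i^c] ≥ 1 − 1/20 = 19/20 > 0, so some outcome avoids every A_i.

25·p = 1/20 ≈ 0.050000; existence CERTIFIED by the union bound.


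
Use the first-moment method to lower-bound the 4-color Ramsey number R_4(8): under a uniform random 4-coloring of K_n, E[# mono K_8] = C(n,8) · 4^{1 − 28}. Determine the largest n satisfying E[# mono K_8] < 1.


We need C(n, 8) · 4^{1 − 28} < 1, i.e. C(n, 8) < 4^{28 − 1} = 18014398509481984.
Check values of n near the boundary:
  n = 407: C(407, 8) = 17424959239309050; 17424959239309050 < 18014398509481984? YES
  n = 408: C(408, 8) = 17773458424095231; 17773458424095231 < 18014398509481984? YES
  n = 409: C(409, 8) = 18128041135797879; 18128041135797879 < 18014398509481984? NO
  n = 410: C(410, 8) = 18488798173326195; 18488798173326195 < 18014398509481984? NO
  n = 411: C(411, 8) = 18855821462126715; 18855821462126715 < 18014398509481984? NO
The largest n with C(n, 8) < 18014398509481984 is n = 408 (where E[X] = 17773458424095231/18014398509481984 ≈ 0.98663). Hence R_4(8) > 408, i.e. R_4(8) ≥ 409.

Largest n = 408; hence R_4(8) > 408.


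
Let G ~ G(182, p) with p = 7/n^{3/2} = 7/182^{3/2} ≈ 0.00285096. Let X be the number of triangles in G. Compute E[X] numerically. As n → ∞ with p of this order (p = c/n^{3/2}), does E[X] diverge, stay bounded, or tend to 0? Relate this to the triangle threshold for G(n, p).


Number of potential triangles: C(182, 3) = 988260.
Each occurs with probability p³ ≈ (0.00285096)³ ≈ 2.31724991e-08.
By linearity: E[X] = C(182, 3)·p³ ≈ 988260 · 2.31724991e-08 ≈ 0.022900.
Since α = 3/2 > 1, p = c/n^{3/2} = o(1/n) is below the triangle threshold p ~ 1/n. Asymptotically E[X] ~ (c³/6)·n^{3(1−α)} = (7³/6)·n^{-1.5} → 0, so by Markov's inequality G has no triangles w.h.p.

E[X] ≈ 0.022900; in regime p = Θ(1/n^{3/2}) E[X] tends to 0 (below the triangle threshold p ~ 1/n).


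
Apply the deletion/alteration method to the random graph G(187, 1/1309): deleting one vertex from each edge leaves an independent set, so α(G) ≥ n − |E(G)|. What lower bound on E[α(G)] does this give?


E[|E(G)|] = C(187, 2)·p = 17391 · (1/1309) = 93/7.
E[α(G)] ≥ n − E[|E(G)|] = 187 − 93/7 = 1216/7.
Numerically: ≈ 173.71429.
(This is only a lower bound; the true E[α(G)] may be larger.)

E[α(G)] ≥ 1216/7 ≈ 173.71429.


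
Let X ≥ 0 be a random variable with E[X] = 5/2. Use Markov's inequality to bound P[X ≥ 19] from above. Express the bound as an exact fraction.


μ = E[X] = 5/2, a = 19.
Markov: P[X ≥ 19] ≤ μ/a = (5/2)/19 = 5/38.
Numerically: ≈ 0.13158.
(Since a = 19 > μ = 2.50000, the bound 5/38 is < 1 and informative.)

P[X ≥ 19] ≤ 5/38 ≈ 0.13158.


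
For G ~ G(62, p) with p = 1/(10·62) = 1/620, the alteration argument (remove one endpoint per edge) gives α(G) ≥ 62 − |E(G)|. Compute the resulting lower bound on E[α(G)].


E[|E(G)|] = C(62, 2)·p = 1891 · (1/620) = 61/20.
E[α(G)] ≥ n − E[|E(G)|] = 62 − 61/20 = 1179/20.
Numerically: ≈ 58.95000.
(This is only a lower bound; the true E[α(G)] may be larger.)

E[α(G)] ≥ 1179/20 ≈ 58.95000.


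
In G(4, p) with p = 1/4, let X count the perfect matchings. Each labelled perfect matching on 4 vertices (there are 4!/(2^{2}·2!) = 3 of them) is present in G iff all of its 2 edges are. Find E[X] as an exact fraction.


K_4 has 4!/(2^{2}·2!) = 3 labelled perfect matchings.
For each such perfect matching H, let X_H = 1 if all 2 edges of H are present in G. Then P[X_H = 1] = p^{2} = (1/4)^{2} = 1/16.
By linearity: E[X] = Σ_H E[X_H] = 3 · p^{2} = 3 · 1/16 = 3/16.
Numerically: E[X] ≈ 0.188.

E[X] = 3 · (1/4)^{2} = 3/16 ≈ 0.188.


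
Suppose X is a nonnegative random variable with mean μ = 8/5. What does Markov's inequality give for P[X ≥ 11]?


μ = E[X] = 8/5, a = 11.
Markov: P[X ≥ 11] ≤ μ/a = (8/5)/11 = 8/55.
Numerically: ≈ 0.145.
(Since a = 11 > μ = 1.600, the bound 8/55 is < 1 and informative.)

P[X ≥ 11] ≤ 8/55 ≈ 0.145.


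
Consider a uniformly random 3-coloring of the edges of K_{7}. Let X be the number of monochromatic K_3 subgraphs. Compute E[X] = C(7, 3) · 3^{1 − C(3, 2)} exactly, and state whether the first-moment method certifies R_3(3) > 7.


E[X] = C(7, 3) · 3^{1 − 3} = 35 · 3^{−2} = 35/9.
As a reduced fraction: E[X] = 35/9 ≈ 3.889.
Is E[X] < 1? NO.
Since E[X] ≥ 1, the first-moment bound is inconclusive at n = 7; it does NOT by itself certify R_3(3) > 7.

E[X] = 35/9 ≈ 3.889; E[X] ≥ 1; first-moment method inconclusive here.


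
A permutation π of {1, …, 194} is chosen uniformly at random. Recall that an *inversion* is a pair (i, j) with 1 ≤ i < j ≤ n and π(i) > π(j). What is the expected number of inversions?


Write X = Σ X_I over the C(194, 2) = 18721 pairs i < j, with X_I the indicator of one inversion.
There are 18721 indicators.
For each fixed pair i < j, the values π(i) and π(j) are two distinct elements of {1, …, 194} in uniformly random order; by symmetry P[π(i) > π(j)] = 1/2.
By linearity: E[X] = 18721 · (1/2) = C(194, 2) · (1/2) = 18721/2 = 18721/2 ≈ 9360.500.

E[X] = 18721/2 = 9360.500.


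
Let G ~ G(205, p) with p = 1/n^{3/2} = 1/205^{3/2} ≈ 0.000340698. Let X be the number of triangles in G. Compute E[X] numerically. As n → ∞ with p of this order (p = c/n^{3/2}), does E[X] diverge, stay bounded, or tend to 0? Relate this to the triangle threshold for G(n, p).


Number of potential triangles: C(205, 3) = 1414910.
Each occurs with probability p³ ≈ (0.000340698)³ ≈ 3.95464611e-11.
By linearity: E[X] = C(205, 3)·p³ ≈ 1414910 · 3.95464611e-11 ≈ 0.000056.
Since α = 3/2 > 1, p = c/n^{3/2} = o(1/n) is below the triangle threshold p ~ 1/n. Asymptotically E[X] ~ (c³/6)·n^{3(1−α)} = (1³/6)·n^{-1.5} → 0, so by Markov's inequality G has no triangles w.h.p.

E[X] ≈ 0.000056; in regime p = Θ(1/n^{3/2}) E[X] tends to 0 (below the triangle threshold p ~ 1/n).


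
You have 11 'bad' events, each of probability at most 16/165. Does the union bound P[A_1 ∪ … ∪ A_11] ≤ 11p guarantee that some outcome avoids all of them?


Union bound: P[∪_{i=1}^{11} A_i] ≤ Σ_i P[A_i] ≤ 11·p = 11·(16/165) = 16/15.
Numerically: 16/15 ≈ 1.0667.
Is 16/15 < 1? NO.
Since the bound 16/15 is ≥ 1, the union bound is uninformative here; it does NOT by itself certify existence.

11·p = 16/15 ≈ 1.0667; existence NOT certified by the union bound.


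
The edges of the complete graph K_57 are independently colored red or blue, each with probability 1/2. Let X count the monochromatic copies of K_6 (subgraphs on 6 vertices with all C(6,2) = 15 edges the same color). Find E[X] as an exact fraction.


Let X = Σ_S X_S over the C(57, 6) = 36288252 subsets S of size 6, where X_S = 1 if the K_6 on S is monochromatic.
For a fixed S, the K_6 on S has C(6, 2) = 15 edges. P[all 15 edges red] = (1/2)^15, and likewise for blue, so P[monochromatic] = 2·(1/2)^15 = 2^{1 − 15} = 1/16384.
By linearity: E[X] = C(57, 6) · 2^{1 − 15} = 36288252 · 1/16384 = 9072063/4096.
Numerically: E[X] ≈ 2214.859.

E[X] = C(57,6)·2^(1−C(6,2)) = 9072063/4096 ≈ 2214.859.


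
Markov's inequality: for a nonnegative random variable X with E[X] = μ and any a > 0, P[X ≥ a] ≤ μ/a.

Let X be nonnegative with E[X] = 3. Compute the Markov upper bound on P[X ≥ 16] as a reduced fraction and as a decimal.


μ = E[X] = 3, a = 16.
Markov: P[X ≥ 16] ≤ μ/a = (3)/16 = 3/16.
Numerically: ≈ 0.18750.
(Since a = 16 > μ = 3.00000, the bound 3/16 is < 1 and informative.)

P[X ≥ 16] ≤ 3/16 ≈ 0.18750.


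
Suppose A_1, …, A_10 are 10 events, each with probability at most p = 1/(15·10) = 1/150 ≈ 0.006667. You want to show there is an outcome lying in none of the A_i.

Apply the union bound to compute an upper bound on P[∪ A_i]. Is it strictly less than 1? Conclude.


Union bound: P[∪_{i=1}^{10} A_i] ≤ Σ_i P[A_i] ≤ 10·p = 10·(1/150) = 1/15.
Numerically: 1/15 ≈ 0.066667.
Is 1/15 < 1? YES.
Since P[∪ A_i] ≤ 1/15 < 1, the complement has P[∩ A_i^c] ≥ 1 − 1/15 = 14/15 > 0, so some outcome avoids every A_i.

10·p = 1/15 ≈ 0.066667; existence CERTIFIED by the union bound.
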